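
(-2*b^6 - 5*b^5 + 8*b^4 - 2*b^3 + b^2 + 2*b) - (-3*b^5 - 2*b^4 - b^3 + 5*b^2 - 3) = -2*b^6 - 2*b^5 + 10*b^4 - b^3 - 4*b^2 + 2*b + 3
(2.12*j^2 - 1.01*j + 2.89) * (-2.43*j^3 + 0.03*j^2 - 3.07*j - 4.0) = -5.1516*j^5 + 2.5179*j^4 - 13.5614*j^3 - 5.2926*j^2 - 4.8323*j - 11.56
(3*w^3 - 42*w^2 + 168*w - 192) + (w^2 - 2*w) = 3*w^3 - 41*w^2 + 166*w - 192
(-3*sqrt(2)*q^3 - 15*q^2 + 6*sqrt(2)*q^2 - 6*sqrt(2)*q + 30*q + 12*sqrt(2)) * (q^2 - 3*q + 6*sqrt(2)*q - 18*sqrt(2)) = -3*sqrt(2)*q^5 - 51*q^4 + 15*sqrt(2)*q^4 - 114*sqrt(2)*q^3 + 255*q^3 - 378*q^2 + 480*sqrt(2)*q^2 - 576*sqrt(2)*q + 360*q - 432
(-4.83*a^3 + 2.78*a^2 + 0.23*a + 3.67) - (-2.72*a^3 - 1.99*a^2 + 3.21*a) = -2.11*a^3 + 4.77*a^2 - 2.98*a + 3.67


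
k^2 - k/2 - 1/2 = (k - 1)*(k + 1/2)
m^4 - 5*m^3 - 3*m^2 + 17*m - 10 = (m - 5)*(m - 1)^2*(m + 2)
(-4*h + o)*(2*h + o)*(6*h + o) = -48*h^3 - 20*h^2*o + 4*h*o^2 + o^3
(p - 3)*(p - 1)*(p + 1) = p^3 - 3*p^2 - p + 3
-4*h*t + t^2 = t*(-4*h + t)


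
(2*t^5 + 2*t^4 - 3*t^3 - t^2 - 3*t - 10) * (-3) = -6*t^5 - 6*t^4 + 9*t^3 + 3*t^2 + 9*t + 30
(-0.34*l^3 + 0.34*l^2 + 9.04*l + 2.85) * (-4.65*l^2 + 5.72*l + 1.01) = 1.581*l^5 - 3.5258*l^4 - 40.4346*l^3 + 38.7997*l^2 + 25.4324*l + 2.8785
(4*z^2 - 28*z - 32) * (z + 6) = 4*z^3 - 4*z^2 - 200*z - 192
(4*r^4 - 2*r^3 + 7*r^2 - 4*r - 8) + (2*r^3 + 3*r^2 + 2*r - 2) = 4*r^4 + 10*r^2 - 2*r - 10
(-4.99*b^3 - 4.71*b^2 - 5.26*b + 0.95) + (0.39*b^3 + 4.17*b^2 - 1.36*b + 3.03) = -4.6*b^3 - 0.54*b^2 - 6.62*b + 3.98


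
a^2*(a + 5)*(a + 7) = a^4 + 12*a^3 + 35*a^2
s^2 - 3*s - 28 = (s - 7)*(s + 4)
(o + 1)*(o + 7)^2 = o^3 + 15*o^2 + 63*o + 49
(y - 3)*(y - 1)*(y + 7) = y^3 + 3*y^2 - 25*y + 21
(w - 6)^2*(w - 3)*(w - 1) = w^4 - 16*w^3 + 87*w^2 - 180*w + 108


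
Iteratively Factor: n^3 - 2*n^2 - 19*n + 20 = (n - 5)*(n^2 + 3*n - 4) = (n - 5)*(n + 4)*(n - 1)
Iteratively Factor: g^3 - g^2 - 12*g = (g)*(g^2 - g - 12) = g*(g - 4)*(g + 3)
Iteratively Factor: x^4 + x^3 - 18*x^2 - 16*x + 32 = (x - 1)*(x^3 + 2*x^2 - 16*x - 32) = (x - 1)*(x + 4)*(x^2 - 2*x - 8) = (x - 4)*(x - 1)*(x + 4)*(x + 2)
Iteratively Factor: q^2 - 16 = (q + 4)*(q - 4)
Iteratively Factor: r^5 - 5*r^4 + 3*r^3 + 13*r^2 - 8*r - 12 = (r - 2)*(r^4 - 3*r^3 - 3*r^2 + 7*r + 6) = (r - 2)^2*(r^3 - r^2 - 5*r - 3) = (r - 2)^2*(r + 1)*(r^2 - 2*r - 3) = (r - 2)^2*(r + 1)^2*(r - 3)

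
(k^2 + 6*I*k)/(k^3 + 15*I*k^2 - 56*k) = (k + 6*I)/(k^2 + 15*I*k - 56)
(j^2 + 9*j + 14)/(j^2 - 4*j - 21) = (j^2 + 9*j + 14)/(j^2 - 4*j - 21)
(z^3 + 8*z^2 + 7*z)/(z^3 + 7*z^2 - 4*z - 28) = z*(z + 1)/(z^2 - 4)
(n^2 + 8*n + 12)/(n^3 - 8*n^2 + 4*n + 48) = (n + 6)/(n^2 - 10*n + 24)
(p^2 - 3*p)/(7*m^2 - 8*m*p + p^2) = p*(p - 3)/(7*m^2 - 8*m*p + p^2)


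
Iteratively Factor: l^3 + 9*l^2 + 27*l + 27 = (l + 3)*(l^2 + 6*l + 9) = (l + 3)^2*(l + 3)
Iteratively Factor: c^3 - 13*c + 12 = (c + 4)*(c^2 - 4*c + 3) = (c - 3)*(c + 4)*(c - 1)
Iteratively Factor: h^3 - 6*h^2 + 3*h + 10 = (h - 2)*(h^2 - 4*h - 5) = (h - 2)*(h + 1)*(h - 5)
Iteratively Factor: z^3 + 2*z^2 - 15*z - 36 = (z + 3)*(z^2 - z - 12) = (z + 3)^2*(z - 4)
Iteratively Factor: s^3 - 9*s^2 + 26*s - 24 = (s - 3)*(s^2 - 6*s + 8) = (s - 4)*(s - 3)*(s - 2)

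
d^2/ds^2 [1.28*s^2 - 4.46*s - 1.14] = 2.56000000000000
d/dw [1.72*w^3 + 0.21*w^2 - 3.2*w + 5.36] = 5.16*w^2 + 0.42*w - 3.2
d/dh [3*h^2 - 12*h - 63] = 6*h - 12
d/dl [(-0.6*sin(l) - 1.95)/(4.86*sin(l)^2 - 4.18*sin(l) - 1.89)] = (2.916*sin(l)^2 + 18.954*sin(l) - 7.017)*cos(l)/(23.6196*sin(l)^4 - 40.6296*sin(l)^3 - 0.898400000000002*sin(l)^2 + 15.8004*sin(l) + 3.5721)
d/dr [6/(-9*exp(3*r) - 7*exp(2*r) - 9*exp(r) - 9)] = (162*exp(2*r) + 84*exp(r) + 54)*exp(r)/(9*exp(3*r) + 7*exp(2*r) + 9*exp(r) + 9)^2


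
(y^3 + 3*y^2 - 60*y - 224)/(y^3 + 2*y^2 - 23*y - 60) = (y^2 - y - 56)/(y^2 - 2*y - 15)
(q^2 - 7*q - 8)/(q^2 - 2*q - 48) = (q + 1)/(q + 6)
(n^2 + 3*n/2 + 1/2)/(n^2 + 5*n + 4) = (n + 1/2)/(n + 4)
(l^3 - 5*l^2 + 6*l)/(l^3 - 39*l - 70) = l*(-l^2 + 5*l - 6)/(-l^3 + 39*l + 70)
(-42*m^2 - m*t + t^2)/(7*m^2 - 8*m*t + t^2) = (6*m + t)/(-m + t)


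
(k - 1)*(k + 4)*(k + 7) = k^3 + 10*k^2 + 17*k - 28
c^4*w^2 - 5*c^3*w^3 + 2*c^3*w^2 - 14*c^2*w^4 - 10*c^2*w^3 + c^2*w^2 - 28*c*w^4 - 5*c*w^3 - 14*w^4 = (c - 7*w)*(c + 2*w)*(c*w + w)^2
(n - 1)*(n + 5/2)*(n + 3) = n^3 + 9*n^2/2 + 2*n - 15/2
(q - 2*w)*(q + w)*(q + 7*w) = q^3 + 6*q^2*w - 9*q*w^2 - 14*w^3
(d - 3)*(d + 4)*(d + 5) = d^3 + 6*d^2 - 7*d - 60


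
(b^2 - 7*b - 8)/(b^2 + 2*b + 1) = (b - 8)/(b + 1)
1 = 1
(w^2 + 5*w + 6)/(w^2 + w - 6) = (w + 2)/(w - 2)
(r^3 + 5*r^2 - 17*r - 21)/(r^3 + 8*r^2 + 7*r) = (r - 3)/r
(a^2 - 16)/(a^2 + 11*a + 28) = (a - 4)/(a + 7)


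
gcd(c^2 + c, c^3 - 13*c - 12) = c + 1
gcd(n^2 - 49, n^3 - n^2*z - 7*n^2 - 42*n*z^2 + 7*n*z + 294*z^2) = n - 7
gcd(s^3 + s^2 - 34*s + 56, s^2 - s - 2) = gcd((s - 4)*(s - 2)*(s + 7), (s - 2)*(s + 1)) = s - 2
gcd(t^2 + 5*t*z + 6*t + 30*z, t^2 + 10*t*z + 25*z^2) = t + 5*z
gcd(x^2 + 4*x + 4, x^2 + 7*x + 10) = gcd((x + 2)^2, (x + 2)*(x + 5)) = x + 2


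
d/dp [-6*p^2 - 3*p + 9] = -12*p - 3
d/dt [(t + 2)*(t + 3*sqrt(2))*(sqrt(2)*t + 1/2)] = 3*sqrt(2)*t^2 + 4*sqrt(2)*t + 13*t + 3*sqrt(2)/2 + 13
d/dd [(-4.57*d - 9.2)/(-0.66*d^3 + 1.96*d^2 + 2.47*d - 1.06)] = (-6.0324*d^3 - 9.2588*d^2 + 36.064*d + 27.5682)/(0.4356*d^6 - 2.5872*d^5 + 0.581199999999999*d^4 + 11.0816*d^3 + 1.9457*d^2 - 5.2364*d + 1.1236)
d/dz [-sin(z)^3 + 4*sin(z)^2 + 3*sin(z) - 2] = (-3*sin(z)^2 + 8*sin(z) + 3)*cos(z)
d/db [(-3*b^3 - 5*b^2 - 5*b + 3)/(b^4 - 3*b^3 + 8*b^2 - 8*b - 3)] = (3*b^6 + 10*b^5 - 24*b^4 + 6*b^3 + 134*b^2 - 18*b + 39)/(b^8 - 6*b^7 + 25*b^6 - 64*b^5 + 106*b^4 - 110*b^3 + 16*b^2 + 48*b + 9)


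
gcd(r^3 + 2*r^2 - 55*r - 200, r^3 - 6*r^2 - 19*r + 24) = r - 8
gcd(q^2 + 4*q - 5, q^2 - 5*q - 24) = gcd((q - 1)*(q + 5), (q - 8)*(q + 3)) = 1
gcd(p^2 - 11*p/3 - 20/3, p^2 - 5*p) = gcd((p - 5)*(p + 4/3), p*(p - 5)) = p - 5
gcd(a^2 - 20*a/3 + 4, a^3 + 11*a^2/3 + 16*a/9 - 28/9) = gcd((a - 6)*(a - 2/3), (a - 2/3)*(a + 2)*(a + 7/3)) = a - 2/3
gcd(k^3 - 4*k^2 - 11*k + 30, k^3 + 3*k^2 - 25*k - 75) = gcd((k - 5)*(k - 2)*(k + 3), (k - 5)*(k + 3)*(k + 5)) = k^2 - 2*k - 15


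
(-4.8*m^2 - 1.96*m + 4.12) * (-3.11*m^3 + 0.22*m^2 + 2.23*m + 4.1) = 14.928*m^5 + 5.0396*m^4 - 23.9484*m^3 - 23.1444*m^2 + 1.1516*m + 16.892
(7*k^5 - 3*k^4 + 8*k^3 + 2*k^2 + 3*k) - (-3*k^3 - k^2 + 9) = 7*k^5 - 3*k^4 + 11*k^3 + 3*k^2 + 3*k - 9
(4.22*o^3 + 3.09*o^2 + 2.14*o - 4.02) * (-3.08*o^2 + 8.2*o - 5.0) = -12.9976*o^5 + 25.0868*o^4 - 2.3532*o^3 + 14.4796*o^2 - 43.664*o + 20.1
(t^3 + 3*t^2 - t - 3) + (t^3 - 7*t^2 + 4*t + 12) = 2*t^3 - 4*t^2 + 3*t + 9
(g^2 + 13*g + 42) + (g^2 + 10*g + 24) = 2*g^2 + 23*g + 66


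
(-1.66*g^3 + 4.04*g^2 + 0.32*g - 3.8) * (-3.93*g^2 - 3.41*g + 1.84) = 6.5238*g^5 - 10.2166*g^4 - 18.0884*g^3 + 21.2764*g^2 + 13.5468*g - 6.992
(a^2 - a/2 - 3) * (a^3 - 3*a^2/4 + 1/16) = a^5 - 5*a^4/4 - 21*a^3/8 + 37*a^2/16 - a/32 - 3/16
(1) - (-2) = 3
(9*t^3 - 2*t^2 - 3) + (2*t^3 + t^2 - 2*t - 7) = 11*t^3 - t^2 - 2*t - 10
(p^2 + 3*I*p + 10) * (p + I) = p^3 + 4*I*p^2 + 7*p + 10*I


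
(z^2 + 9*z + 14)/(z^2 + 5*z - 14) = (z + 2)/(z - 2)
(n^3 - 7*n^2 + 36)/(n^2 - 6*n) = n - 1 - 6/n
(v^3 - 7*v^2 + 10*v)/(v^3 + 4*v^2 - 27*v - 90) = v*(v - 2)/(v^2 + 9*v + 18)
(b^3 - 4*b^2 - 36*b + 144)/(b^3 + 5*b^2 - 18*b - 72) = (b - 6)/(b + 3)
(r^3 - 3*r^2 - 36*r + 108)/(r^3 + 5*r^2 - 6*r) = (r^2 - 9*r + 18)/(r*(r - 1))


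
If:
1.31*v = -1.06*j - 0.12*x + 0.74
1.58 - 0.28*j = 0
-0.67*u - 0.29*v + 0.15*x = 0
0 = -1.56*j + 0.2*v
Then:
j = 5.64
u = -136.40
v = 44.01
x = -524.17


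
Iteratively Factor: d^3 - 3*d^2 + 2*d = (d - 2)*(d^2 - d) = (d - 2)*(d - 1)*(d)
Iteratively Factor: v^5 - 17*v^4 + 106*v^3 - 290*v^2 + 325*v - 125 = (v - 5)*(v^4 - 12*v^3 + 46*v^2 - 60*v + 25) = (v - 5)*(v - 1)*(v^3 - 11*v^2 + 35*v - 25) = (v - 5)^2*(v - 1)*(v^2 - 6*v + 5) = (v - 5)^2*(v - 1)^2*(v - 5)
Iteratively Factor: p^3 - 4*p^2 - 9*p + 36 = (p + 3)*(p^2 - 7*p + 12) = (p - 3)*(p + 3)*(p - 4)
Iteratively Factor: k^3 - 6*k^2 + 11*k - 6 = (k - 3)*(k^2 - 3*k + 2) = (k - 3)*(k - 2)*(k - 1)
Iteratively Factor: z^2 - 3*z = (z - 3)*(z)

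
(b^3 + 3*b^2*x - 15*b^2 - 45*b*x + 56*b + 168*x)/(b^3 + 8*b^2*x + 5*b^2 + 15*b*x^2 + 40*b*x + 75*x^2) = (b^2 - 15*b + 56)/(b^2 + 5*b*x + 5*b + 25*x)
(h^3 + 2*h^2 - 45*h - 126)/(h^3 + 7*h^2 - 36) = (h - 7)/(h - 2)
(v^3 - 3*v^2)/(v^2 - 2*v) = v*(v - 3)/(v - 2)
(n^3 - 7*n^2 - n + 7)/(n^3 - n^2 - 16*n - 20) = (-n^3 + 7*n^2 + n - 7)/(-n^3 + n^2 + 16*n + 20)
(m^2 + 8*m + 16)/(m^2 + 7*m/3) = 3*(m^2 + 8*m + 16)/(m*(3*m + 7))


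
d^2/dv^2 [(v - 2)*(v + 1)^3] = 6*(v + 1)*(2*v - 1)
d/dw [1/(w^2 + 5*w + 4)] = (-2*w - 5)/(w^2 + 5*w + 4)^2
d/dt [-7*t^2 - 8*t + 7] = -14*t - 8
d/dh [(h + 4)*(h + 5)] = 2*h + 9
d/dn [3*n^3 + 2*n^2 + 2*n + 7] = 9*n^2 + 4*n + 2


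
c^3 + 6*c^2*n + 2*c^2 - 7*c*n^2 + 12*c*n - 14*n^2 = (c + 2)*(c - n)*(c + 7*n)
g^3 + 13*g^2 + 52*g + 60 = (g + 2)*(g + 5)*(g + 6)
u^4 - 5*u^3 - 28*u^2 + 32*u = u*(u - 8)*(u - 1)*(u + 4)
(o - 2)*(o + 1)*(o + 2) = o^3 + o^2 - 4*o - 4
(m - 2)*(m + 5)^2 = m^3 + 8*m^2 + 5*m - 50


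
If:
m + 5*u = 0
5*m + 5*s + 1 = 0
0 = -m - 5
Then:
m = -5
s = 24/5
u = 1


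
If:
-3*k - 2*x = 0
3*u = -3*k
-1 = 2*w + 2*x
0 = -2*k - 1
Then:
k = -1/2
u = 1/2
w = -5/4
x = 3/4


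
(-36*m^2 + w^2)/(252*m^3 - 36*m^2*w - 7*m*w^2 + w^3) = 1/(-7*m + w)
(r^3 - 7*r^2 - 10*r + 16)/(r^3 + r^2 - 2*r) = (r - 8)/r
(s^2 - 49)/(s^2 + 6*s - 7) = (s - 7)/(s - 1)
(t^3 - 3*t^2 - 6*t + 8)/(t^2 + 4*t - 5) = (t^2 - 2*t - 8)/(t + 5)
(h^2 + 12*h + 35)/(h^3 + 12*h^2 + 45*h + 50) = (h + 7)/(h^2 + 7*h + 10)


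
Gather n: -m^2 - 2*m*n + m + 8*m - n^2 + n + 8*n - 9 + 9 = -m^2 + 9*m - n^2 + n*(9 - 2*m)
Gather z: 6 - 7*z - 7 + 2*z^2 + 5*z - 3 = 2*z^2 - 2*z - 4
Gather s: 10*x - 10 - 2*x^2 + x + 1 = -2*x^2 + 11*x - 9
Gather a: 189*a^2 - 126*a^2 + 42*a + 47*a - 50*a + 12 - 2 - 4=63*a^2 + 39*a + 6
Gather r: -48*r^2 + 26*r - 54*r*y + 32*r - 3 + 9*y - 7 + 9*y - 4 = -48*r^2 + r*(58 - 54*y) + 18*y - 14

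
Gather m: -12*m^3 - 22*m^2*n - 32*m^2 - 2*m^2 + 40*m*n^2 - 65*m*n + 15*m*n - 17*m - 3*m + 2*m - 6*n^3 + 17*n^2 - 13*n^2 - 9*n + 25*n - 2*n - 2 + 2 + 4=-12*m^3 + m^2*(-22*n - 34) + m*(40*n^2 - 50*n - 18) - 6*n^3 + 4*n^2 + 14*n + 4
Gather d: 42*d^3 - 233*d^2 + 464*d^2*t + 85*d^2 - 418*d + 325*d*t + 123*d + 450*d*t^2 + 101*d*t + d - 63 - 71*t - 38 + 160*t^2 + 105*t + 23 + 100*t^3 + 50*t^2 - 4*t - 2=42*d^3 + d^2*(464*t - 148) + d*(450*t^2 + 426*t - 294) + 100*t^3 + 210*t^2 + 30*t - 80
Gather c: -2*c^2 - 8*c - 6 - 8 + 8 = -2*c^2 - 8*c - 6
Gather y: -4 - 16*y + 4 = -16*y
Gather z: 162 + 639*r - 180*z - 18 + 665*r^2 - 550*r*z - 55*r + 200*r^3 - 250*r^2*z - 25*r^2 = 200*r^3 + 640*r^2 + 584*r + z*(-250*r^2 - 550*r - 180) + 144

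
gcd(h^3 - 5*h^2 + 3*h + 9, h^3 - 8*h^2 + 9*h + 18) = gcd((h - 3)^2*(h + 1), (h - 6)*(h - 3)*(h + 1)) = h^2 - 2*h - 3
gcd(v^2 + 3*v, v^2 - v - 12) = v + 3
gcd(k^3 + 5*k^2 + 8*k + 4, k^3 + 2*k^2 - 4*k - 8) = k^2 + 4*k + 4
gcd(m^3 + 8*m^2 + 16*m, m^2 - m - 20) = m + 4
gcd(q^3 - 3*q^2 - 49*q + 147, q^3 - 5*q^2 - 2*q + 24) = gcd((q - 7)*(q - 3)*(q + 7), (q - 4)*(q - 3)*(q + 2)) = q - 3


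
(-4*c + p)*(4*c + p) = -16*c^2 + p^2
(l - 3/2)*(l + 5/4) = l^2 - l/4 - 15/8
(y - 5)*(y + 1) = y^2 - 4*y - 5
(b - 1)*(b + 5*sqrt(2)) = b^2 - b + 5*sqrt(2)*b - 5*sqrt(2)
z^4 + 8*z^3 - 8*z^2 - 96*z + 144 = (z - 2)^2*(z + 6)^2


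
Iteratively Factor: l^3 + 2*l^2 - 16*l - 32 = (l - 4)*(l^2 + 6*l + 8) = (l - 4)*(l + 2)*(l + 4)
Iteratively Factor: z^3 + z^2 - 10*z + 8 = (z + 4)*(z^2 - 3*z + 2) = (z - 1)*(z + 4)*(z - 2)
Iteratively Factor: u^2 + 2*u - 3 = (u + 3)*(u - 1)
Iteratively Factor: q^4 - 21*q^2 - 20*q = (q)*(q^3 - 21*q - 20) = q*(q - 5)*(q^2 + 5*q + 4) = q*(q - 5)*(q + 1)*(q + 4)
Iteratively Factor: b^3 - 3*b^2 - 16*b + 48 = (b + 4)*(b^2 - 7*b + 12) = (b - 4)*(b + 4)*(b - 3)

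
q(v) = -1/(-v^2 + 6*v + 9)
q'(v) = -(2*v - 6)/(-v^2 + 6*v + 9)^2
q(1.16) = -0.07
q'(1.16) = 0.02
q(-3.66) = 0.04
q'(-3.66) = 0.02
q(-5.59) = 0.02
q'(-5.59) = 0.01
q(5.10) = -0.07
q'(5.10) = -0.02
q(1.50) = -0.06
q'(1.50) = 0.01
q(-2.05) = 0.13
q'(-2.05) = 0.18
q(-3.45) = 0.04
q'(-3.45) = 0.02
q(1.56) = -0.06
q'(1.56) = 0.01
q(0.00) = -0.11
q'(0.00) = 0.07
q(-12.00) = 0.00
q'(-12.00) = 0.00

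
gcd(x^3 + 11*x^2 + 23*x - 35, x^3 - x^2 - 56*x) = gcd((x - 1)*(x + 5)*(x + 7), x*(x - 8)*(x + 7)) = x + 7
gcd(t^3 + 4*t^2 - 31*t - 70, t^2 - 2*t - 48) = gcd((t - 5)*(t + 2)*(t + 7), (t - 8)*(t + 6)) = 1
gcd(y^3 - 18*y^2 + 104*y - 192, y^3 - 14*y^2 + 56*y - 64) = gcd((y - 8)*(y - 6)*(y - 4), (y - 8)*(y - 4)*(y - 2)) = y^2 - 12*y + 32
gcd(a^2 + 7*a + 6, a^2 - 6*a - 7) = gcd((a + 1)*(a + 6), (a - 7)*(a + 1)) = a + 1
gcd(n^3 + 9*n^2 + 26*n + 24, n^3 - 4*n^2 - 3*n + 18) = n + 2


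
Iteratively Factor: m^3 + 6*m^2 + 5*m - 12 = (m + 3)*(m^2 + 3*m - 4) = (m + 3)*(m + 4)*(m - 1)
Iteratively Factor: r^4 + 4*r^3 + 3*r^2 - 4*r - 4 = (r + 2)*(r^3 + 2*r^2 - r - 2) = (r - 1)*(r + 2)*(r^2 + 3*r + 2) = (r - 1)*(r + 2)^2*(r + 1)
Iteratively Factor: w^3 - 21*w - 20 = (w - 5)*(w^2 + 5*w + 4) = (w - 5)*(w + 4)*(w + 1)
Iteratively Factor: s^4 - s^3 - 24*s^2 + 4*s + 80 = (s - 2)*(s^3 + s^2 - 22*s - 40) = (s - 2)*(s + 2)*(s^2 - s - 20) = (s - 2)*(s + 2)*(s + 4)*(s - 5)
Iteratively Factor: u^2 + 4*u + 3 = (u + 3)*(u + 1)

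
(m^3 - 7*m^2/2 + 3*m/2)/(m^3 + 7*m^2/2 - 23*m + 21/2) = m/(m + 7)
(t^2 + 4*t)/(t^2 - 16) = t/(t - 4)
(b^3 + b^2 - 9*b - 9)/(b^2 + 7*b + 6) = (b^2 - 9)/(b + 6)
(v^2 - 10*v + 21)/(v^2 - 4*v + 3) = (v - 7)/(v - 1)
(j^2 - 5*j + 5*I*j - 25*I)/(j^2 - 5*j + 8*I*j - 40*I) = (j + 5*I)/(j + 8*I)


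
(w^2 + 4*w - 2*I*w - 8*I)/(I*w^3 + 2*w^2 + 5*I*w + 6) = (w^2 + 4*w - 2*I*w - 8*I)/(I*w^3 + 2*w^2 + 5*I*w + 6)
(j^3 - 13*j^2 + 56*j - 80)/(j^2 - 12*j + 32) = (j^2 - 9*j + 20)/(j - 8)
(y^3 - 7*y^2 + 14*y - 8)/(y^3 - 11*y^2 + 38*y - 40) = (y - 1)/(y - 5)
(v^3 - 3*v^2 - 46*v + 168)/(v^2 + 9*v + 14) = (v^2 - 10*v + 24)/(v + 2)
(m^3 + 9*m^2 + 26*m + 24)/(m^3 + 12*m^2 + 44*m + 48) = (m + 3)/(m + 6)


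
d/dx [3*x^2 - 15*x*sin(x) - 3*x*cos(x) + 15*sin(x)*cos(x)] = 3*x*sin(x) - 15*x*cos(x) + 6*x - 15*sin(x) - 3*cos(x) + 15*cos(2*x)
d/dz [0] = 0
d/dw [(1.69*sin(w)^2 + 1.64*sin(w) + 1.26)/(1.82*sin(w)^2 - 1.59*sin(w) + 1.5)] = (-5.6719*sin(w)^2 + 0.4836*sin(w) + 4.4634)*cos(w)/(3.3124*sin(w)^4 - 5.7876*sin(w)^3 + 7.9881*sin(w)^2 - 4.77*sin(w) + 2.25)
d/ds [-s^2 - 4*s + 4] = -2*s - 4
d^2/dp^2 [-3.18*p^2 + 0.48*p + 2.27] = -6.36000000000000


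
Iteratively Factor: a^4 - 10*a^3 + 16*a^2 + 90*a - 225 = (a - 5)*(a^3 - 5*a^2 - 9*a + 45) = (a - 5)^2*(a^2 - 9) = (a - 5)^2*(a + 3)*(a - 3)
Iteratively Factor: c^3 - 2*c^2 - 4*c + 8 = (c + 2)*(c^2 - 4*c + 4) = (c - 2)*(c + 2)*(c - 2)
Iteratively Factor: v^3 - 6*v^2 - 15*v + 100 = (v - 5)*(v^2 - v - 20) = (v - 5)*(v + 4)*(v - 5)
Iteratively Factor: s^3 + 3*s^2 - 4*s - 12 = (s + 2)*(s^2 + s - 6) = (s + 2)*(s + 3)*(s - 2)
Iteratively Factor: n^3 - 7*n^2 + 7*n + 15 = (n - 3)*(n^2 - 4*n - 5) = (n - 5)*(n - 3)*(n + 1)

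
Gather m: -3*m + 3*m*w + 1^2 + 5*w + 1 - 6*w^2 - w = m*(3*w - 3) - 6*w^2 + 4*w + 2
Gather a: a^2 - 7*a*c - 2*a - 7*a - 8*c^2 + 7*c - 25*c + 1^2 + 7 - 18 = a^2 + a*(-7*c - 9) - 8*c^2 - 18*c - 10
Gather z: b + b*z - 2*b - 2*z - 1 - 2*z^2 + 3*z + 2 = -b - 2*z^2 + z*(b + 1) + 1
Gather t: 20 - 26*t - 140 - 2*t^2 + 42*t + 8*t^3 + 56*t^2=8*t^3 + 54*t^2 + 16*t - 120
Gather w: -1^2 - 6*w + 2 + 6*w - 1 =0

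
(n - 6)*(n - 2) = n^2 - 8*n + 12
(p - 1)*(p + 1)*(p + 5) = p^3 + 5*p^2 - p - 5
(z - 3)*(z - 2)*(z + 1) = z^3 - 4*z^2 + z + 6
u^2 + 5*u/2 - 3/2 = (u - 1/2)*(u + 3)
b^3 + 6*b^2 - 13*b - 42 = (b - 3)*(b + 2)*(b + 7)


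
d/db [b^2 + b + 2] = 2*b + 1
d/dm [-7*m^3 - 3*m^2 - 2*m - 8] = -21*m^2 - 6*m - 2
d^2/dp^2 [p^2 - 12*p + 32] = 2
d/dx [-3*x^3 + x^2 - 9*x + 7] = -9*x^2 + 2*x - 9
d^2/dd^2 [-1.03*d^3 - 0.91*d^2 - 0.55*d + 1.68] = -6.18*d - 1.82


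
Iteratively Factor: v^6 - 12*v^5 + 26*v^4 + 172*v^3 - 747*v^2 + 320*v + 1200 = (v + 4)*(v^5 - 16*v^4 + 90*v^3 - 188*v^2 + 5*v + 300) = (v + 1)*(v + 4)*(v^4 - 17*v^3 + 107*v^2 - 295*v + 300) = (v - 3)*(v + 1)*(v + 4)*(v^3 - 14*v^2 + 65*v - 100) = (v - 5)*(v - 3)*(v + 1)*(v + 4)*(v^2 - 9*v + 20) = (v - 5)^2*(v - 3)*(v + 1)*(v + 4)*(v - 4)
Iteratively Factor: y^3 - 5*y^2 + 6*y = (y - 3)*(y^2 - 2*y) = (y - 3)*(y - 2)*(y)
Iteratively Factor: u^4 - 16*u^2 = (u)*(u^3 - 16*u) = u^2*(u^2 - 16) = u^2*(u + 4)*(u - 4)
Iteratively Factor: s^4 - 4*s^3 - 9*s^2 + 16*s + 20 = (s + 1)*(s^3 - 5*s^2 - 4*s + 20) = (s + 1)*(s + 2)*(s^2 - 7*s + 10) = (s - 2)*(s + 1)*(s + 2)*(s - 5)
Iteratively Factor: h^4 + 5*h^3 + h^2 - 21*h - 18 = (h + 1)*(h^3 + 4*h^2 - 3*h - 18) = (h + 1)*(h + 3)*(h^2 + h - 6) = (h + 1)*(h + 3)^2*(h - 2)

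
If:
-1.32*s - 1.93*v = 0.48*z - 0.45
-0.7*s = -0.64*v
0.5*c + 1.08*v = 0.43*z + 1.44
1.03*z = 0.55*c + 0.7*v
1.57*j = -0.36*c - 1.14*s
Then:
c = 6.31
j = -1.22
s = -0.31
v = -0.34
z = 3.14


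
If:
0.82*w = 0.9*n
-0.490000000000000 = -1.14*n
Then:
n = 0.43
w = 0.47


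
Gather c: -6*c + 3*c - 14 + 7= -3*c - 7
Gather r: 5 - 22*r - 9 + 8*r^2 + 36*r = 8*r^2 + 14*r - 4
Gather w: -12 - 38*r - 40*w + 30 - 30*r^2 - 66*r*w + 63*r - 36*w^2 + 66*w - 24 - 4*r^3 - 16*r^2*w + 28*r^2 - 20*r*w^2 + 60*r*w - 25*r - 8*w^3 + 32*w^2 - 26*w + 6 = -4*r^3 - 2*r^2 - 8*w^3 + w^2*(-20*r - 4) + w*(-16*r^2 - 6*r)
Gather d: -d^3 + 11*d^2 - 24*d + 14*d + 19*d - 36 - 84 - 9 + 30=-d^3 + 11*d^2 + 9*d - 99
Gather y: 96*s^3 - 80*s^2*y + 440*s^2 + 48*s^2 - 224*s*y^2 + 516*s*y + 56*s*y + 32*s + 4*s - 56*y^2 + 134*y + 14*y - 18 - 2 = 96*s^3 + 488*s^2 + 36*s + y^2*(-224*s - 56) + y*(-80*s^2 + 572*s + 148) - 20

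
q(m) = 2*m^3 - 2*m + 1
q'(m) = 6*m^2 - 2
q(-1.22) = -0.19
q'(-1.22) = 6.93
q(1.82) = 9.42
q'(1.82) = 17.87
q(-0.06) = 1.12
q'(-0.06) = -1.98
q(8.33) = 1140.36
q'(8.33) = 414.33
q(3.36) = 70.15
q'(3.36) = 65.74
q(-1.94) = -9.72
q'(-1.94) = 20.58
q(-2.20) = -15.90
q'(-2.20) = 27.04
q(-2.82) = -38.21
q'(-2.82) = 45.71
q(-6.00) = -419.00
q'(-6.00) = 214.00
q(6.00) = 421.00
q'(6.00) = 214.00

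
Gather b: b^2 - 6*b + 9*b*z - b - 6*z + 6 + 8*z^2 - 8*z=b^2 + b*(9*z - 7) + 8*z^2 - 14*z + 6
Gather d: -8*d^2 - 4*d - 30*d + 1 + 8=-8*d^2 - 34*d + 9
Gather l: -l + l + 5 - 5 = 0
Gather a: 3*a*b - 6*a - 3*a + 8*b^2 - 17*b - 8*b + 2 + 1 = a*(3*b - 9) + 8*b^2 - 25*b + 3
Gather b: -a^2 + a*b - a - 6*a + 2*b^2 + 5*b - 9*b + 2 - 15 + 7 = -a^2 - 7*a + 2*b^2 + b*(a - 4) - 6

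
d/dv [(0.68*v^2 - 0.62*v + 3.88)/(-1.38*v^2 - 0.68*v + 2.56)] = (-1.318*v^2 + 14.1904*v + 1.0512)/(1.9044*v^4 + 1.8768*v^3 - 6.6032*v^2 - 3.4816*v + 6.5536)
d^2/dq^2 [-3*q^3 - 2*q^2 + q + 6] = -18*q - 4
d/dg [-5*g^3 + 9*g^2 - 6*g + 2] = -15*g^2 + 18*g - 6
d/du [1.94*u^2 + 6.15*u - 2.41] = 3.88*u + 6.15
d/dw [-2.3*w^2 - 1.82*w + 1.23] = -4.6*w - 1.82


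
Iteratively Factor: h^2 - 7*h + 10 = (h - 2)*(h - 5)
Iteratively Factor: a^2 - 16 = (a + 4)*(a - 4)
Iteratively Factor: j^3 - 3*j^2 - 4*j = (j)*(j^2 - 3*j - 4) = j*(j - 4)*(j + 1)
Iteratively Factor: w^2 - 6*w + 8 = (w - 4)*(w - 2)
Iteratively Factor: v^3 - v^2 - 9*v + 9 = (v + 3)*(v^2 - 4*v + 3) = (v - 1)*(v + 3)*(v - 3)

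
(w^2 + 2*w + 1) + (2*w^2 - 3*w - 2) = 3*w^2 - w - 1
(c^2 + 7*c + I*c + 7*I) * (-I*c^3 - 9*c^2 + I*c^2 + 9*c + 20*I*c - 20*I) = -I*c^5 - 8*c^4 - 6*I*c^4 - 48*c^3 + 18*I*c^3 + 36*c^2 + 66*I*c^2 - 120*c - 77*I*c + 140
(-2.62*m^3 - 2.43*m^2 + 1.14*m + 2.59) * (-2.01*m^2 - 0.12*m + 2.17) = 5.2662*m^5 + 5.1987*m^4 - 7.6852*m^3 - 10.6158*m^2 + 2.163*m + 5.6203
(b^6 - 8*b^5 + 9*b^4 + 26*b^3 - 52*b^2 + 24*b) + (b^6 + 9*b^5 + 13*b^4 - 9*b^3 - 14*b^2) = 2*b^6 + b^5 + 22*b^4 + 17*b^3 - 66*b^2 + 24*b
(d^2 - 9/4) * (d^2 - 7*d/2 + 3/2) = d^4 - 7*d^3/2 - 3*d^2/4 + 63*d/8 - 27/8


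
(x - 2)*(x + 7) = x^2 + 5*x - 14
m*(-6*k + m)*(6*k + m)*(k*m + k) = -36*k^3*m^2 - 36*k^3*m + k*m^4 + k*m^3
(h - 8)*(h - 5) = h^2 - 13*h + 40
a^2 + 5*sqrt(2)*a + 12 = (a + 2*sqrt(2))*(a + 3*sqrt(2))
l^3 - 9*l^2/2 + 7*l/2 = l*(l - 7/2)*(l - 1)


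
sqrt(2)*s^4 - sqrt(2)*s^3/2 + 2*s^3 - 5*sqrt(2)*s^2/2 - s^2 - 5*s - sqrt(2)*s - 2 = (s - 2)*(s + 1/2)*(s + sqrt(2))*(sqrt(2)*s + sqrt(2))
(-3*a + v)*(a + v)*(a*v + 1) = -3*a^3*v - 2*a^2*v^2 - 3*a^2 + a*v^3 - 2*a*v + v^2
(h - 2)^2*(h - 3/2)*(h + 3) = h^4 - 5*h^3/2 - 13*h^2/2 + 24*h - 18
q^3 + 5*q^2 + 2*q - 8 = (q - 1)*(q + 2)*(q + 4)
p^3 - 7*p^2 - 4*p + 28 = (p - 7)*(p - 2)*(p + 2)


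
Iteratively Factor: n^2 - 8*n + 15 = (n - 5)*(n - 3)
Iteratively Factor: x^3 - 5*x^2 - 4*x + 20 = (x - 5)*(x^2 - 4) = (x - 5)*(x + 2)*(x - 2)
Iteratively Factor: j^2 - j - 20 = (j - 5)*(j + 4)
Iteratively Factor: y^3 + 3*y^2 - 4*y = (y)*(y^2 + 3*y - 4) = y*(y - 1)*(y + 4)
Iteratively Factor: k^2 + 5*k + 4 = (k + 1)*(k + 4)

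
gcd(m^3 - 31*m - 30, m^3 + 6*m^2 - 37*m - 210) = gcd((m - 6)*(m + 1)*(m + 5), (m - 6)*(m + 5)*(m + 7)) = m^2 - m - 30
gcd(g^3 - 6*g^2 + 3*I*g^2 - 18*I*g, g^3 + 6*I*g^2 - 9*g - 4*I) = 1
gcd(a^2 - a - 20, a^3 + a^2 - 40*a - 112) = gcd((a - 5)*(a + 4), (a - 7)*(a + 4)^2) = a + 4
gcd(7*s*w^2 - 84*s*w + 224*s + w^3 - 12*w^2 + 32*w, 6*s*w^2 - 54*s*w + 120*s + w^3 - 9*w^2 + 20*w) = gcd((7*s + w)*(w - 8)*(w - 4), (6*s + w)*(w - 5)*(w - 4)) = w - 4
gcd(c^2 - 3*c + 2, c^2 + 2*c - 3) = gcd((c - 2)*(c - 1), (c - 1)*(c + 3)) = c - 1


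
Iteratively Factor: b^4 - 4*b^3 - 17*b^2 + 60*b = (b - 5)*(b^3 + b^2 - 12*b) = (b - 5)*(b + 4)*(b^2 - 3*b) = (b - 5)*(b - 3)*(b + 4)*(b)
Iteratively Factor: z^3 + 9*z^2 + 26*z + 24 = (z + 3)*(z^2 + 6*z + 8) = (z + 3)*(z + 4)*(z + 2)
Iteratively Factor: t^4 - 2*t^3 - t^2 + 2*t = (t - 2)*(t^3 - t) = (t - 2)*(t - 1)*(t^2 + t) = t*(t - 2)*(t - 1)*(t + 1)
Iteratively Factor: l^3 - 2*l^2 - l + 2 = (l - 2)*(l^2 - 1) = (l - 2)*(l - 1)*(l + 1)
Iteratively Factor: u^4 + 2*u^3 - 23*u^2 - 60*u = (u + 4)*(u^3 - 2*u^2 - 15*u) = (u - 5)*(u + 4)*(u^2 + 3*u) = (u - 5)*(u + 3)*(u + 4)*(u)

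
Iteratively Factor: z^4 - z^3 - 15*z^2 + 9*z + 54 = (z - 3)*(z^3 + 2*z^2 - 9*z - 18) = (z - 3)*(z + 3)*(z^2 - z - 6) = (z - 3)^2*(z + 3)*(z + 2)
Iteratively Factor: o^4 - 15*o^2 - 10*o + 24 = (o - 1)*(o^3 + o^2 - 14*o - 24) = (o - 1)*(o + 2)*(o^2 - o - 12) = (o - 1)*(o + 2)*(o + 3)*(o - 4)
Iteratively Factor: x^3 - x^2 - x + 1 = (x + 1)*(x^2 - 2*x + 1) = (x - 1)*(x + 1)*(x - 1)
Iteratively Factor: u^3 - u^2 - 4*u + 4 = (u + 2)*(u^2 - 3*u + 2) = (u - 1)*(u + 2)*(u - 2)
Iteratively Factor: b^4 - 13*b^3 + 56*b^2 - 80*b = (b - 4)*(b^3 - 9*b^2 + 20*b) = b*(b - 4)*(b^2 - 9*b + 20) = b*(b - 5)*(b - 4)*(b - 4)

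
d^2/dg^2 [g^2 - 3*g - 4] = 2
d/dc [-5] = 0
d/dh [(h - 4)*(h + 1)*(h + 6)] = 3*h^2 + 6*h - 22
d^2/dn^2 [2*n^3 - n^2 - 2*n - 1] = 12*n - 2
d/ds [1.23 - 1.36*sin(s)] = -1.36*cos(s)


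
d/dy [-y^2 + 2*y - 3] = 2 - 2*y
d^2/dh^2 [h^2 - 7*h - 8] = 2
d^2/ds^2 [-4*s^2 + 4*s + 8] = -8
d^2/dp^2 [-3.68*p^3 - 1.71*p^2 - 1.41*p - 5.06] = -22.08*p - 3.42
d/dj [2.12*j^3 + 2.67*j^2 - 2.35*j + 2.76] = 6.36*j^2 + 5.34*j - 2.35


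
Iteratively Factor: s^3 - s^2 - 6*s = (s + 2)*(s^2 - 3*s) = s*(s + 2)*(s - 3)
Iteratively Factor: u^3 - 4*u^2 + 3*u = (u - 1)*(u^2 - 3*u) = u*(u - 1)*(u - 3)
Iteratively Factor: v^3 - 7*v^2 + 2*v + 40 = (v - 5)*(v^2 - 2*v - 8) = (v - 5)*(v - 4)*(v + 2)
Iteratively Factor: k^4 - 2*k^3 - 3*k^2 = (k - 3)*(k^3 + k^2) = k*(k - 3)*(k^2 + k) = k^2*(k - 3)*(k + 1)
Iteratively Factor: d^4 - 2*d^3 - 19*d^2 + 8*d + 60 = (d - 2)*(d^3 - 19*d - 30) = (d - 2)*(d + 2)*(d^2 - 2*d - 15) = (d - 2)*(d + 2)*(d + 3)*(d - 5)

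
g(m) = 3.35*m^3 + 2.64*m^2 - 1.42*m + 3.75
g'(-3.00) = 73.19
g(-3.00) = -58.68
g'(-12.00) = 1382.42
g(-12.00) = -5387.85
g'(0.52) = 4.04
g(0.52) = 4.20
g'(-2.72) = 58.57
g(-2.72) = -40.27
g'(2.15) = 56.39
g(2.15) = 46.19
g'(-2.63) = 54.21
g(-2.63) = -35.20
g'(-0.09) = -1.81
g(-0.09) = 3.90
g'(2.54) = 76.83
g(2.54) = 72.07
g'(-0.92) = 2.23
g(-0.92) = 4.68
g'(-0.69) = -0.28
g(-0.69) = 4.89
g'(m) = 10.05*m^2 + 5.28*m - 1.42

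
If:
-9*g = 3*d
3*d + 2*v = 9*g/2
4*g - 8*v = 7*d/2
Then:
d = 0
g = 0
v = 0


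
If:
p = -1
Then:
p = -1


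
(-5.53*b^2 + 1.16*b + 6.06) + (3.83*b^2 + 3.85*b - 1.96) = -1.7*b^2 + 5.01*b + 4.1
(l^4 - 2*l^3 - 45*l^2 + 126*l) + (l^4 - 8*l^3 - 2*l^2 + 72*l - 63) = 2*l^4 - 10*l^3 - 47*l^2 + 198*l - 63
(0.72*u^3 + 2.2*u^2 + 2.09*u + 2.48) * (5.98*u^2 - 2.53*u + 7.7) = 4.3056*u^5 + 11.3344*u^4 + 12.4762*u^3 + 26.4827*u^2 + 9.8186*u + 19.096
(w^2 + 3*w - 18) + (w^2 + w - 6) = 2*w^2 + 4*w - 24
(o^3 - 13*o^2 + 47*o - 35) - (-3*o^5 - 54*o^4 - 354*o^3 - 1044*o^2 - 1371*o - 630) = 3*o^5 + 54*o^4 + 355*o^3 + 1031*o^2 + 1418*o + 595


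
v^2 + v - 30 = (v - 5)*(v + 6)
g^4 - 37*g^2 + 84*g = g*(g - 4)*(g - 3)*(g + 7)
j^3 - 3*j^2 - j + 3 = (j - 3)*(j - 1)*(j + 1)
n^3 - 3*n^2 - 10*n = n*(n - 5)*(n + 2)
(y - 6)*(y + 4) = y^2 - 2*y - 24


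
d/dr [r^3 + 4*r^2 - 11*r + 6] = 3*r^2 + 8*r - 11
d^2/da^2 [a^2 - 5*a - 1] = 2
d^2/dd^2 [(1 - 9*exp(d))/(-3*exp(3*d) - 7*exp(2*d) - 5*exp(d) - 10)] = (324*exp(6*d) + 486*exp(5*d) - 330*exp(4*d) - 4051*exp(3*d) - 3615*exp(2*d) - 195*exp(d) + 950)*exp(d)/(27*exp(9*d) + 189*exp(8*d) + 576*exp(7*d) + 1243*exp(6*d) + 2220*exp(5*d) + 2895*exp(4*d) + 3125*exp(3*d) + 2850*exp(2*d) + 1500*exp(d) + 1000)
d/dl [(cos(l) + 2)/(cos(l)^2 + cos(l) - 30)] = (cos(l)^2 + 4*cos(l) + 32)*sin(l)/(cos(l)^2 + cos(l) - 30)^2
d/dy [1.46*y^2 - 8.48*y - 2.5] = 2.92*y - 8.48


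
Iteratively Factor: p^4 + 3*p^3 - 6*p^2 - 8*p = (p)*(p^3 + 3*p^2 - 6*p - 8) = p*(p + 1)*(p^2 + 2*p - 8) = p*(p + 1)*(p + 4)*(p - 2)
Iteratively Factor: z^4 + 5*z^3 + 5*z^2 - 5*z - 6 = (z + 3)*(z^3 + 2*z^2 - z - 2) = (z - 1)*(z + 3)*(z^2 + 3*z + 2) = (z - 1)*(z + 2)*(z + 3)*(z + 1)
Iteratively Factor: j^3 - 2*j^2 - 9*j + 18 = (j - 2)*(j^2 - 9) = (j - 2)*(j + 3)*(j - 3)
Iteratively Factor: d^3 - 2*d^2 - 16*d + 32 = (d - 4)*(d^2 + 2*d - 8) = (d - 4)*(d + 4)*(d - 2)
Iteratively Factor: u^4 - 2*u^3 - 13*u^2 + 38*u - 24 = (u - 3)*(u^3 + u^2 - 10*u + 8) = (u - 3)*(u - 1)*(u^2 + 2*u - 8) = (u - 3)*(u - 1)*(u + 4)*(u - 2)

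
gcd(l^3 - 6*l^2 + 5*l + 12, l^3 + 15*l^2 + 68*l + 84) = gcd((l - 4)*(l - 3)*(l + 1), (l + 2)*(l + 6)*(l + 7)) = 1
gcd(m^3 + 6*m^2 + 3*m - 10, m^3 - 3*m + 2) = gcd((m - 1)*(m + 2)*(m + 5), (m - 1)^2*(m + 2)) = m^2 + m - 2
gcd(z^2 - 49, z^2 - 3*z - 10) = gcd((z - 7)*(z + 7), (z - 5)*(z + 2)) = 1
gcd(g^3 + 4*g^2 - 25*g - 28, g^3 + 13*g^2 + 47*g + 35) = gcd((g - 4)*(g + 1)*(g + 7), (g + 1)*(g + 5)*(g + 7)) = g^2 + 8*g + 7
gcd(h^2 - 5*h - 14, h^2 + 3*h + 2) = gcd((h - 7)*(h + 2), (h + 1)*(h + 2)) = h + 2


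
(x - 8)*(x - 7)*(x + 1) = x^3 - 14*x^2 + 41*x + 56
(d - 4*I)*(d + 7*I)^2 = d^3 + 10*I*d^2 + 7*d + 196*I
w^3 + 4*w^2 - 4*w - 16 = (w - 2)*(w + 2)*(w + 4)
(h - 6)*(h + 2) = h^2 - 4*h - 12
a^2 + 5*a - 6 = (a - 1)*(a + 6)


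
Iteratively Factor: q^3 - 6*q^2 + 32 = (q + 2)*(q^2 - 8*q + 16) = (q - 4)*(q + 2)*(q - 4)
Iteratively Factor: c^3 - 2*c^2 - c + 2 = (c - 1)*(c^2 - c - 2) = (c - 2)*(c - 1)*(c + 1)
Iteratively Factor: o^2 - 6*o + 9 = (o - 3)*(o - 3)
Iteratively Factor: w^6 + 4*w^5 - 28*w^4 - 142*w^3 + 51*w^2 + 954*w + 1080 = (w + 4)*(w^5 - 28*w^3 - 30*w^2 + 171*w + 270) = (w + 3)*(w + 4)*(w^4 - 3*w^3 - 19*w^2 + 27*w + 90) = (w + 2)*(w + 3)*(w + 4)*(w^3 - 5*w^2 - 9*w + 45) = (w + 2)*(w + 3)^2*(w + 4)*(w^2 - 8*w + 15) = (w - 3)*(w + 2)*(w + 3)^2*(w + 4)*(w - 5)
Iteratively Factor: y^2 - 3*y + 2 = (y - 2)*(y - 1)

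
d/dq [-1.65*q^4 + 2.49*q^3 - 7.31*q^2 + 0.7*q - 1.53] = -6.6*q^3 + 7.47*q^2 - 14.62*q + 0.7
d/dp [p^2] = 2*p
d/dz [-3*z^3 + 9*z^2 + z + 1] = -9*z^2 + 18*z + 1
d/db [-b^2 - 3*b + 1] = -2*b - 3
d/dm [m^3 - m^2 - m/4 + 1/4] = 3*m^2 - 2*m - 1/4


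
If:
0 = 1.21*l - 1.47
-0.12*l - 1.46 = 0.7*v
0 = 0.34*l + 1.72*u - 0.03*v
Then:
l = 1.21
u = -0.28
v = -2.29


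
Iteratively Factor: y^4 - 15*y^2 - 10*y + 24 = (y + 3)*(y^3 - 3*y^2 - 6*y + 8) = (y - 4)*(y + 3)*(y^2 + y - 2) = (y - 4)*(y + 2)*(y + 3)*(y - 1)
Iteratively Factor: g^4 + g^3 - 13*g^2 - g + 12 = (g + 4)*(g^3 - 3*g^2 - g + 3) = (g - 1)*(g + 4)*(g^2 - 2*g - 3) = (g - 3)*(g - 1)*(g + 4)*(g + 1)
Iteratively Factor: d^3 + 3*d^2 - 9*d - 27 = (d + 3)*(d^2 - 9) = (d - 3)*(d + 3)*(d + 3)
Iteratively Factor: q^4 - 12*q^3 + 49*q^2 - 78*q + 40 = (q - 1)*(q^3 - 11*q^2 + 38*q - 40) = (q - 5)*(q - 1)*(q^2 - 6*q + 8) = (q - 5)*(q - 2)*(q - 1)*(q - 4)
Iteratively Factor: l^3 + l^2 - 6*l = (l)*(l^2 + l - 6) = l*(l + 3)*(l - 2)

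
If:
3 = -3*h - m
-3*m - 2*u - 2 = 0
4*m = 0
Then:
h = -1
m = 0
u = -1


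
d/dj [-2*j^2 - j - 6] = -4*j - 1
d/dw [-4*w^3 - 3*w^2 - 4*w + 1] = -12*w^2 - 6*w - 4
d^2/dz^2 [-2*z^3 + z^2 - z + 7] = 2 - 12*z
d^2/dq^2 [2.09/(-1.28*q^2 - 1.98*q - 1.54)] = (6.848512*q^2 + 10.593792*q - 2.09*(2.56*q + 1.98)*(5.12*q + 3.96) + 8.239616)/(1.28*q^2 + 1.98*q + 1.54)^3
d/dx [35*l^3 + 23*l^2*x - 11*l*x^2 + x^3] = 23*l^2 - 22*l*x + 3*x^2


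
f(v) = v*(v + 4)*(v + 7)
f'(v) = v*(v + 4) + v*(v + 7) + (v + 4)*(v + 7) = 3*v^2 + 22*v + 28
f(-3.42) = -7.10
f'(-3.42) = -12.15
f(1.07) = 43.78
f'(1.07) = 54.97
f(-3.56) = -5.39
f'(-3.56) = -12.30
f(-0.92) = -17.23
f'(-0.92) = 10.30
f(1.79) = 91.10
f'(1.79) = 76.99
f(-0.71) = -14.69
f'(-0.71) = 13.89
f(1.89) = 98.96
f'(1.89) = 80.30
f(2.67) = 172.21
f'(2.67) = 108.13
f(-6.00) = 12.00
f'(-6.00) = 4.00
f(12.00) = 3648.00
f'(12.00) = 724.00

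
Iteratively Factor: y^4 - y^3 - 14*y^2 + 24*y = (y - 2)*(y^3 + y^2 - 12*y) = y*(y - 2)*(y^2 + y - 12) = y*(y - 2)*(y + 4)*(y - 3)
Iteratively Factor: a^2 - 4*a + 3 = (a - 1)*(a - 3)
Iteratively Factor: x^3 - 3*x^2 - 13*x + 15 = (x - 1)*(x^2 - 2*x - 15) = (x - 1)*(x + 3)*(x - 5)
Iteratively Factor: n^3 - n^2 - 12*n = (n + 3)*(n^2 - 4*n) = n*(n + 3)*(n - 4)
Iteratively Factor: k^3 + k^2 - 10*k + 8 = (k - 1)*(k^2 + 2*k - 8) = (k - 2)*(k - 1)*(k + 4)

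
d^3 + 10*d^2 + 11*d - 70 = (d - 2)*(d + 5)*(d + 7)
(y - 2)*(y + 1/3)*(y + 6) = y^3 + 13*y^2/3 - 32*y/3 - 4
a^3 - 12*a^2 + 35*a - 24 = (a - 8)*(a - 3)*(a - 1)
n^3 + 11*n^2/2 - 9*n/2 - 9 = (n - 3/2)*(n + 1)*(n + 6)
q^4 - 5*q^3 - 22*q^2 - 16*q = q*(q - 8)*(q + 1)*(q + 2)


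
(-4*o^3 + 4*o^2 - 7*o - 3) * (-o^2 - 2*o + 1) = 4*o^5 + 4*o^4 - 5*o^3 + 21*o^2 - o - 3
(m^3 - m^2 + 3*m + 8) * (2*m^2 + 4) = 2*m^5 - 2*m^4 + 10*m^3 + 12*m^2 + 12*m + 32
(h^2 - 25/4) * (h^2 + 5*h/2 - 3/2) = h^4 + 5*h^3/2 - 31*h^2/4 - 125*h/8 + 75/8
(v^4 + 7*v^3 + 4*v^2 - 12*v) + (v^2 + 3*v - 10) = v^4 + 7*v^3 + 5*v^2 - 9*v - 10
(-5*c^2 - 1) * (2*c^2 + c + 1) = -10*c^4 - 5*c^3 - 7*c^2 - c - 1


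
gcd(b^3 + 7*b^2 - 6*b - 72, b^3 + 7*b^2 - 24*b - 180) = b + 6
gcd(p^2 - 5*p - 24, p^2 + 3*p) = p + 3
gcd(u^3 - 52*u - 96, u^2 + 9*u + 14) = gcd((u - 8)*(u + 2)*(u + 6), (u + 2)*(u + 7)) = u + 2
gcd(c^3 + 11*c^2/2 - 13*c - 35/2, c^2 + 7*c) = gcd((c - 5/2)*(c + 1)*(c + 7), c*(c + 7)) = c + 7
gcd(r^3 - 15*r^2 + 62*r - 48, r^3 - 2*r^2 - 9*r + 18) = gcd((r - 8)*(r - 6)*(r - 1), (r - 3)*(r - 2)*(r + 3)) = 1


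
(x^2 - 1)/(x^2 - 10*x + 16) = (x^2 - 1)/(x^2 - 10*x + 16)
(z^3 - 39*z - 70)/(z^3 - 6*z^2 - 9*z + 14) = (z + 5)/(z - 1)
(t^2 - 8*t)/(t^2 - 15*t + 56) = t/(t - 7)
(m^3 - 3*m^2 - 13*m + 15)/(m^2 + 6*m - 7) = (m^2 - 2*m - 15)/(m + 7)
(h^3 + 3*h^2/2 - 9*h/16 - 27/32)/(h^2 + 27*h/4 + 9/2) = (8*h^2 + 6*h - 9)/(8*(h + 6))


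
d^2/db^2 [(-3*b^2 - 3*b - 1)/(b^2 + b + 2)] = 10*(3*b^2 + 3*b - 1)/(b^6 + 3*b^5 + 9*b^4 + 13*b^3 + 18*b^2 + 12*b + 8)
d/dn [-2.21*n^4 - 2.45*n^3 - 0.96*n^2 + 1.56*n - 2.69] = -8.84*n^3 - 7.35*n^2 - 1.92*n + 1.56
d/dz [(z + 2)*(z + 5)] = 2*z + 7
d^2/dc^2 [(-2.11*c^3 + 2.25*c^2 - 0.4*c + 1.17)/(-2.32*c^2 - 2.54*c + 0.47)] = (-7.105427357601e-15*c^4 + 62.65076*c^3 - 67.618356*c^2 - 35.953902*c - 17.68729)/(12.487168*c^6 + 41.013888*c^5 + 37.313952*c^4 - 0.230631999999996*c^3 - 7.559292*c^2 + 1.683258*c - 0.103823)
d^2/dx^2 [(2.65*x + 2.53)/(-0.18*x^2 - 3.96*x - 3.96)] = (-(0.36*x + 3.96)*(0.72*x + 7.92)*(2.65*x + 2.53) + (2.862*x + 21.8988)*(0.18*x^2 + 3.96*x + 3.96))/(0.18*x^2 + 3.96*x + 3.96)^3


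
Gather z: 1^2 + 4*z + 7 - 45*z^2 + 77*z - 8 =-45*z^2 + 81*z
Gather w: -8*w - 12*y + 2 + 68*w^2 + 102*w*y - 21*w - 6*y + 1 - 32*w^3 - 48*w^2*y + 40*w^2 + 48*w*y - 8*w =-32*w^3 + w^2*(108 - 48*y) + w*(150*y - 37) - 18*y + 3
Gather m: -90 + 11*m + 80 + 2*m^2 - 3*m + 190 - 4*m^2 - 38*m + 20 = -2*m^2 - 30*m + 200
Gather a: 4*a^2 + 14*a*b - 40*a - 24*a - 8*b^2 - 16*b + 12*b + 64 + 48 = 4*a^2 + a*(14*b - 64) - 8*b^2 - 4*b + 112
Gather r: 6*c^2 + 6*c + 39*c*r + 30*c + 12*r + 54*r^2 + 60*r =6*c^2 + 36*c + 54*r^2 + r*(39*c + 72)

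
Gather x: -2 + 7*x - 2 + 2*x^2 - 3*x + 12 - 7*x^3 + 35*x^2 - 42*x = -7*x^3 + 37*x^2 - 38*x + 8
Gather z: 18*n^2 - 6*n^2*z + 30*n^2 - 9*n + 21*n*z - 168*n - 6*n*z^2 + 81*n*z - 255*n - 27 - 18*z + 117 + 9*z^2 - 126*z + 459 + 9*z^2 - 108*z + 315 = 48*n^2 - 432*n + z^2*(18 - 6*n) + z*(-6*n^2 + 102*n - 252) + 864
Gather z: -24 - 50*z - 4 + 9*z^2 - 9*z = 9*z^2 - 59*z - 28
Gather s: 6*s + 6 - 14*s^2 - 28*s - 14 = -14*s^2 - 22*s - 8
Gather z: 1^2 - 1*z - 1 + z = 0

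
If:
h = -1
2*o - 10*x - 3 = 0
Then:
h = -1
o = 5*x + 3/2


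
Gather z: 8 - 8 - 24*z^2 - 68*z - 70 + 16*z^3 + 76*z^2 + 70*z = 16*z^3 + 52*z^2 + 2*z - 70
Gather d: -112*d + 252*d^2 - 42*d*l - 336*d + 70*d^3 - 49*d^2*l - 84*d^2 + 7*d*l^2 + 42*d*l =70*d^3 + d^2*(168 - 49*l) + d*(7*l^2 - 448)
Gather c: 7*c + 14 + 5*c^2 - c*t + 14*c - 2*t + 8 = 5*c^2 + c*(21 - t) - 2*t + 22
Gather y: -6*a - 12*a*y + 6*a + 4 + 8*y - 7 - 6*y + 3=y*(2 - 12*a)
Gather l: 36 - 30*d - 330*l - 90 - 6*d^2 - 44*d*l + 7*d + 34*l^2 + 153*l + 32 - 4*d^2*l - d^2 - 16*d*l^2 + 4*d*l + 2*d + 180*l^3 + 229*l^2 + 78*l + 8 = -7*d^2 - 21*d + 180*l^3 + l^2*(263 - 16*d) + l*(-4*d^2 - 40*d - 99) - 14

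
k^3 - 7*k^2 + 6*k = k*(k - 6)*(k - 1)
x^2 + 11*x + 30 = (x + 5)*(x + 6)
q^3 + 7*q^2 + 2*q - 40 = (q - 2)*(q + 4)*(q + 5)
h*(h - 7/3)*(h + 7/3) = h^3 - 49*h/9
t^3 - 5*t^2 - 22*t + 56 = (t - 7)*(t - 2)*(t + 4)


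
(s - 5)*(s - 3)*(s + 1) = s^3 - 7*s^2 + 7*s + 15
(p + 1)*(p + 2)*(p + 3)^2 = p^4 + 9*p^3 + 29*p^2 + 39*p + 18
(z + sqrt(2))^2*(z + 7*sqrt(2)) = z^3 + 9*sqrt(2)*z^2 + 30*z + 14*sqrt(2)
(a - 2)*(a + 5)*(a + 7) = a^3 + 10*a^2 + 11*a - 70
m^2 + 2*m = m*(m + 2)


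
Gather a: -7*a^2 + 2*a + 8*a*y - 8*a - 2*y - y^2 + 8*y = -7*a^2 + a*(8*y - 6) - y^2 + 6*y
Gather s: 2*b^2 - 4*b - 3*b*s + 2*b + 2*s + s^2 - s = 2*b^2 - 2*b + s^2 + s*(1 - 3*b)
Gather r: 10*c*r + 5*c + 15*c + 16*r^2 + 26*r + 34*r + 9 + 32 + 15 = 20*c + 16*r^2 + r*(10*c + 60) + 56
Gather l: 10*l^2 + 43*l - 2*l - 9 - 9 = 10*l^2 + 41*l - 18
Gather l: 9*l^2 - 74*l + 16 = 9*l^2 - 74*l + 16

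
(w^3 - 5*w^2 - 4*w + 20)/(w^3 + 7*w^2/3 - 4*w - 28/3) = 3*(w - 5)/(3*w + 7)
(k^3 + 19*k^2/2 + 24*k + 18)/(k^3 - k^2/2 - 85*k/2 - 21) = (2*k^2 + 7*k + 6)/(2*k^2 - 13*k - 7)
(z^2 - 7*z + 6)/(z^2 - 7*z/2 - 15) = 2*(z - 1)/(2*z + 5)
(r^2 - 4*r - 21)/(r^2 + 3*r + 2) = (r^2 - 4*r - 21)/(r^2 + 3*r + 2)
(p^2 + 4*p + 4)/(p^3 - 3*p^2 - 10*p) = (p + 2)/(p*(p - 5))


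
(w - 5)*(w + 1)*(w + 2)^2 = w^4 - 17*w^2 - 36*w - 20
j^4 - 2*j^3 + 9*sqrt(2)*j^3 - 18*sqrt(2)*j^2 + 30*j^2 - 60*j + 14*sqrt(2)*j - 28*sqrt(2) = (j - 2)*(j + sqrt(2))^2*(j + 7*sqrt(2))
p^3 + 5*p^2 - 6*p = p*(p - 1)*(p + 6)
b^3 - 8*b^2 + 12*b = b*(b - 6)*(b - 2)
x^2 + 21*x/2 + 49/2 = (x + 7/2)*(x + 7)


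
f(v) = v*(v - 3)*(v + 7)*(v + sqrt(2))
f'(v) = v*(v - 3)*(v + 7) + v*(v - 3)*(v + sqrt(2)) + v*(v + 7)*(v + sqrt(2)) + (v - 3)*(v + 7)*(v + sqrt(2))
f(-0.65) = 11.51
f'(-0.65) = -3.99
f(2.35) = -53.76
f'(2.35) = 39.80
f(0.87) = -33.31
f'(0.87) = -41.47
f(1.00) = -38.63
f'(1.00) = -40.14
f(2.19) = -58.76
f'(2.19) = 23.01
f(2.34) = -54.15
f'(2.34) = 38.69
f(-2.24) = -46.14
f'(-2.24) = 75.58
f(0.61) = -22.46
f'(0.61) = -41.47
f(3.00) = 0.00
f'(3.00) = 132.43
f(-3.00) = -114.18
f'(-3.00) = 100.54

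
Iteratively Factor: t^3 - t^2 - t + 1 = (t - 1)*(t^2 - 1) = (t - 1)^2*(t + 1)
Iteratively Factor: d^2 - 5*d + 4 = (d - 1)*(d - 4)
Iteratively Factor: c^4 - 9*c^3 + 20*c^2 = (c - 5)*(c^3 - 4*c^2) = c*(c - 5)*(c^2 - 4*c) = c*(c - 5)*(c - 4)*(c)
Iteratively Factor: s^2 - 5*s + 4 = (s - 1)*(s - 4)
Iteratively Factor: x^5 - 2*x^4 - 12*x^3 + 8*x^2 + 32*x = (x - 2)*(x^4 - 12*x^2 - 16*x) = (x - 2)*(x + 2)*(x^3 - 2*x^2 - 8*x) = (x - 2)*(x + 2)^2*(x^2 - 4*x) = x*(x - 2)*(x + 2)^2*(x - 4)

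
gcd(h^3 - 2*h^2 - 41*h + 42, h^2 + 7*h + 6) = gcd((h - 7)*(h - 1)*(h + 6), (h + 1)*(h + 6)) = h + 6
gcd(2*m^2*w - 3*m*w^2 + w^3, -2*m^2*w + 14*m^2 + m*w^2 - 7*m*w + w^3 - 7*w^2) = -m + w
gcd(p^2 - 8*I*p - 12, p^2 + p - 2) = 1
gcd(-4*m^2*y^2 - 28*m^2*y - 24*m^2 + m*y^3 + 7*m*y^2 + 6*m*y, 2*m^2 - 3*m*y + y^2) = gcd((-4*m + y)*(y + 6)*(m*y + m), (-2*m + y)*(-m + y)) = 1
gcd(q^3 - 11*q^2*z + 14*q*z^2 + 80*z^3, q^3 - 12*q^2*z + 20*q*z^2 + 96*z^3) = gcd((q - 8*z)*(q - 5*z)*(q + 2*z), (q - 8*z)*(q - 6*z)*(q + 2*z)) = -q^2 + 6*q*z + 16*z^2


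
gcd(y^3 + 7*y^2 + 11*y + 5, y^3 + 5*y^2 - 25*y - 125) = y + 5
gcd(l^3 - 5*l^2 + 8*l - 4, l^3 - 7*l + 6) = l^2 - 3*l + 2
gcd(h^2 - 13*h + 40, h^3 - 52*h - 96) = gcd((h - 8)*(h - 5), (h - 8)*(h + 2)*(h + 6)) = h - 8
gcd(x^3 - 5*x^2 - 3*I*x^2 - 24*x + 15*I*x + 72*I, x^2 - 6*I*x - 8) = 1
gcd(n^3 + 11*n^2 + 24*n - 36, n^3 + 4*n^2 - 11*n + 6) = n^2 + 5*n - 6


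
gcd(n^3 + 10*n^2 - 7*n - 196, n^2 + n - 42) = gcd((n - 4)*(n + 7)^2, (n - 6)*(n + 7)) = n + 7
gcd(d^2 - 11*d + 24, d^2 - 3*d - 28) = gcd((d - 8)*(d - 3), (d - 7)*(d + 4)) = 1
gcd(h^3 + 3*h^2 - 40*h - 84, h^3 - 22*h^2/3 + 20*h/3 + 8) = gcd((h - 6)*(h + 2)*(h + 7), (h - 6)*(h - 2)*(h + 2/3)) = h - 6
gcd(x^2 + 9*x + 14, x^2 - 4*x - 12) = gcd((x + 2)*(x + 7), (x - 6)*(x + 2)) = x + 2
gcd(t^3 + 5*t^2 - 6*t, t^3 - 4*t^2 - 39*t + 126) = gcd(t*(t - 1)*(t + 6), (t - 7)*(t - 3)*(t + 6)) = t + 6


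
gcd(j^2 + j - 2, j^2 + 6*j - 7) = j - 1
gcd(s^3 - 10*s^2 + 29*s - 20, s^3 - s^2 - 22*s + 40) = s - 4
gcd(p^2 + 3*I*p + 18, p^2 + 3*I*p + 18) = p^2 + 3*I*p + 18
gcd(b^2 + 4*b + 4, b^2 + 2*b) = b + 2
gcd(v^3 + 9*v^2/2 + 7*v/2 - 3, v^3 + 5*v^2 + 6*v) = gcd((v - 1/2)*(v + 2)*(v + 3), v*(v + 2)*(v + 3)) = v^2 + 5*v + 6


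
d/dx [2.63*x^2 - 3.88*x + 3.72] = 5.26*x - 3.88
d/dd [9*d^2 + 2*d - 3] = 18*d + 2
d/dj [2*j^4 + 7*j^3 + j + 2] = 8*j^3 + 21*j^2 + 1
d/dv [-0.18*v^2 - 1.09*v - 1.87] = -0.36*v - 1.09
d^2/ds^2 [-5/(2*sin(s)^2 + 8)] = 5*(2*sin(s)^4 - 11*sin(s)^2 + 4)/(sin(s)^2 + 4)^3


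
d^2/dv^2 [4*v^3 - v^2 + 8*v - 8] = 24*v - 2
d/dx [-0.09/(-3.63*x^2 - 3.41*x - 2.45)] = (-0.6534*x - 0.3069)/(3.63*x^2 + 3.41*x + 2.45)^2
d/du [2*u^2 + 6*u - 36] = 4*u + 6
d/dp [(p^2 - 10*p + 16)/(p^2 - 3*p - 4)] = (7*p^2 - 40*p + 88)/(p^4 - 6*p^3 + p^2 + 24*p + 16)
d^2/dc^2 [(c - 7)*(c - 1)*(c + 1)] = 6*c - 14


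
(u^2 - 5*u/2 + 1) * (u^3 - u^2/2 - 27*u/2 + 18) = u^5 - 3*u^4 - 45*u^3/4 + 205*u^2/4 - 117*u/2 + 18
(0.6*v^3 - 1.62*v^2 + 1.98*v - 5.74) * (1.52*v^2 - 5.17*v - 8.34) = 0.912*v^5 - 5.5644*v^4 + 6.381*v^3 - 5.4506*v^2 + 13.1626*v + 47.8716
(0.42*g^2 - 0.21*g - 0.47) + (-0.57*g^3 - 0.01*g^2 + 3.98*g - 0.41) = -0.57*g^3 + 0.41*g^2 + 3.77*g - 0.88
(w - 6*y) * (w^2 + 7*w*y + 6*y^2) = w^3 + w^2*y - 36*w*y^2 - 36*y^3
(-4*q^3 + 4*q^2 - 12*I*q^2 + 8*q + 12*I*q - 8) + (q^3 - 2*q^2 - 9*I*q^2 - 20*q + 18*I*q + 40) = -3*q^3 + 2*q^2 - 21*I*q^2 - 12*q + 30*I*q + 32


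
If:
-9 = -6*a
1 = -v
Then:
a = 3/2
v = -1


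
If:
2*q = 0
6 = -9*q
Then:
No Solution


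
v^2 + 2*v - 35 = (v - 5)*(v + 7)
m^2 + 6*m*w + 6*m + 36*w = (m + 6)*(m + 6*w)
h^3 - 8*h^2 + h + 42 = (h - 7)*(h - 3)*(h + 2)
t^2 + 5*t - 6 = (t - 1)*(t + 6)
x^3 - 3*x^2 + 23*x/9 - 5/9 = (x - 5/3)*(x - 1)*(x - 1/3)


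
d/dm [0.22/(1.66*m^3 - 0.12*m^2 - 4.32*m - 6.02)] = (-1.0956*m^2 + 0.0528*m + 0.9504)/(-1.66*m^3 + 0.12*m^2 + 4.32*m + 6.02)^2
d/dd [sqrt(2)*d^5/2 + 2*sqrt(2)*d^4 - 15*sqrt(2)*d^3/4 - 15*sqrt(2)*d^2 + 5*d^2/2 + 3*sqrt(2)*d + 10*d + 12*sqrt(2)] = 5*sqrt(2)*d^4/2 + 8*sqrt(2)*d^3 - 45*sqrt(2)*d^2/4 - 30*sqrt(2)*d + 5*d + 3*sqrt(2) + 10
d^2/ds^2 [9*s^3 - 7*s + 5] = 54*s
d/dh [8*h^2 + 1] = 16*h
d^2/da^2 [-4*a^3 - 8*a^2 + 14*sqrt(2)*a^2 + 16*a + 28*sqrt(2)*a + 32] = -24*a - 16 + 28*sqrt(2)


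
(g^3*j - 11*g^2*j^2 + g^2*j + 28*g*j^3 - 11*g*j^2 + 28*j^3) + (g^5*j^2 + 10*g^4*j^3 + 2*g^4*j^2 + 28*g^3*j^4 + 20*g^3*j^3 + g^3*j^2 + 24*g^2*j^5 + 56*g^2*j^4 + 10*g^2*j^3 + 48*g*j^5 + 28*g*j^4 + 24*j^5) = g^5*j^2 + 10*g^4*j^3 + 2*g^4*j^2 + 28*g^3*j^4 + 20*g^3*j^3 + g^3*j^2 + g^3*j + 24*g^2*j^5 + 56*g^2*j^4 + 10*g^2*j^3 - 11*g^2*j^2 + g^2*j + 48*g*j^5 + 28*g*j^4 + 28*g*j^3 - 11*g*j^2 + 24*j^5 + 28*j^3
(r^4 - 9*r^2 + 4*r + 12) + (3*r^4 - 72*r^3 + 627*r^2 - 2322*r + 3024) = 4*r^4 - 72*r^3 + 618*r^2 - 2318*r + 3036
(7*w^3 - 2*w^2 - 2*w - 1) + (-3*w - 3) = 7*w^3 - 2*w^2 - 5*w - 4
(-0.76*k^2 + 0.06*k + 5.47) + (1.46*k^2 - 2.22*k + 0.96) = 0.7*k^2 - 2.16*k + 6.43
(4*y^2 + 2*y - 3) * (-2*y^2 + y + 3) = -8*y^4 + 20*y^2 + 3*y - 9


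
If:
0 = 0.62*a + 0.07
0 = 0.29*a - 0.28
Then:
No Solution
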